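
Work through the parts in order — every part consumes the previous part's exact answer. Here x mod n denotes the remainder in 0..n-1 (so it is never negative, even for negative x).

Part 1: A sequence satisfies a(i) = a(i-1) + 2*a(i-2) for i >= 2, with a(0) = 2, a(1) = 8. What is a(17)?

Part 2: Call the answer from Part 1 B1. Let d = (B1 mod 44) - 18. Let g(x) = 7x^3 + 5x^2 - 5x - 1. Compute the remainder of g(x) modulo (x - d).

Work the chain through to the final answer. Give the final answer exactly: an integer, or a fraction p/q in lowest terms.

Part 1: a(2) = 1*(8) + 2*(2) = 12; iterating: a(2)=12, a(3)=28, a(4)=52, a(5)=108, a(6)=212, a(7)=428, a(8)=852, a(9)=1708, a(10)=3412, a(11)=6828, a(12)=13652, a(13)=27308, a(14)=54612, a(15)=109228, a(16)=218452, a(17)=436908; answer 436908
Part 2: B1 = 436908; d = 14; remainder = value at the root: 7*(14)^3 + 5*(14)^2 - 5*(14)^1 - 1 = (19208) + (980) + (-70) + (-1) = 20117; answer 20117

20117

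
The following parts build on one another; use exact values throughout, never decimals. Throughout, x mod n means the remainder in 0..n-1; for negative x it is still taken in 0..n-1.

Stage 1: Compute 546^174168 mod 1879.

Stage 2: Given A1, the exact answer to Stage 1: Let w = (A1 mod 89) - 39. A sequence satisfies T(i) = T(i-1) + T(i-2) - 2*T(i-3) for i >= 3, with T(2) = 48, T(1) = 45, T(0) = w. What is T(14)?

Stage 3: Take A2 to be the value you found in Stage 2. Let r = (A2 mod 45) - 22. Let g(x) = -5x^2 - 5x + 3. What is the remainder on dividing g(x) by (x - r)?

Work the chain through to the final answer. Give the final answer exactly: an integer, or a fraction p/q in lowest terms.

Stage 1: squarings mod 1879: 546^1=546, 546^2=1234, 546^4=766, 546^8=508, 546^16=641, 546^32=1259, 546^64=1084, 546^128=681, 546^256=1527, 546^512=1769, 546^1024=826, 546^2048=199, 546^4096=142, 546^8192=1374, 546^16384=1360, 546^32768=664, 546^65536=1210, 546^131072=359; 546^174168 = 546^8 * 546^16 * 546^64 * 546^2048 * 546^8192 * 546^32768 * 546^131072 = 471 (mod 1879); answer 471
Stage 2: A1 = 471; w = -13; T(3) = 1*(48) + 1*(45) - 2*(-13) = 119; iterating: T(3)=119, T(4)=77, T(5)=100, T(6)=-61, T(7)=-115, T(8)=-376, T(9)=-369, T(10)=-515, T(11)=-132, T(12)=91, T(13)=989, T(14)=1344; answer 1344
Stage 3: A2 = 1344; r = 17; remainder = value at the root: -5*(17)^2 - 5*(17)^1 + 3 = (-1445) + (-85) + (3) = -1527; answer -1527

-1527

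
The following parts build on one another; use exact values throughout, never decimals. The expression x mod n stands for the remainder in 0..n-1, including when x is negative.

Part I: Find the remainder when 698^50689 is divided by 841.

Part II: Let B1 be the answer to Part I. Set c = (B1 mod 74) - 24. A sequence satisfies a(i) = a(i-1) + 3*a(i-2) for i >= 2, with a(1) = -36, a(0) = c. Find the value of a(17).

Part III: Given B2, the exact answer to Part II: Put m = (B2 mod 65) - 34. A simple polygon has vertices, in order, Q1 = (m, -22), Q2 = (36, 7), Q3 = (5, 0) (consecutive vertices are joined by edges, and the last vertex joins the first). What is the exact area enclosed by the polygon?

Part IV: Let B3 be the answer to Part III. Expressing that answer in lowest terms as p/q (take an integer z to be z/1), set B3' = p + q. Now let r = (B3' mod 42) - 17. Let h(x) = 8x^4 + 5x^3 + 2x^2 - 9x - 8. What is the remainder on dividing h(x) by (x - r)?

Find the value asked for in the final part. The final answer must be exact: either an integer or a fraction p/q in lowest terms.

157636

Part I: squarings mod 841: 698^1=698, 698^2=265, 698^4=422, 698^8=633, 698^16=373, 698^32=364, 698^64=459, 698^128=431, 698^256=741, 698^512=749, 698^1024=54, 698^2048=393, 698^4096=546, 698^8192=402, 698^16384=132, 698^32768=604; 698^50689 = 698^1 * 698^512 * 698^1024 * 698^16384 * 698^32768 = 744 (mod 841); answer 744
Part II: B1 = 744; c = -20; a(2) = 1*(-36) + 3*(-20) = -96; iterating: a(2)=-96, a(3)=-204, a(4)=-492, a(5)=-1104, a(6)=-2580, a(7)=-5892, a(8)=-13632, a(9)=-31308, a(10)=-72204, a(11)=-166128, a(12)=-382740, a(13)=-881124, a(14)=-2029344, a(15)=-4672716, a(16)=-10760748, a(17)=-24778896; answer -24778896
Part III: B2 = -24778896; m = -20; cross terms: (-20*7 - 36*-22)=652, (36*0 - 5*7)=-35, (5*-22 - -20*0)=-110; twice the area = |507| = 507; area = 507/2; answer 507/2
Part IV: B3 = 507/2; threaded value p + q = 509; r = -12; remainder = value at the root: 8*(-12)^4 + 5*(-12)^3 + 2*(-12)^2 - 9*(-12)^1 - 8 = (165888) + (-8640) + (288) + (108) + (-8) = 157636; answer 157636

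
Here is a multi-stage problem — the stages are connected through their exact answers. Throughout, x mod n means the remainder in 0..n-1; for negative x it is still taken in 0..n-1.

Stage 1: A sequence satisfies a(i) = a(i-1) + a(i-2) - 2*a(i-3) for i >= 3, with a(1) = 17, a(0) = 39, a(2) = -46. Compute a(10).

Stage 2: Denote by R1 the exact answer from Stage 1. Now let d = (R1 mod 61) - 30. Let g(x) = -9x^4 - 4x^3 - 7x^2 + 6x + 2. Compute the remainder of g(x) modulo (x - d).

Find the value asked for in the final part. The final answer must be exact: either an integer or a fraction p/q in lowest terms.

-923830

Stage 1: a(3) = 1*(-46) + 1*(17) - 2*(39) = -107; iterating: a(3)=-107, a(4)=-187, a(5)=-202, a(6)=-175, a(7)=-3, a(8)=226, a(9)=573, a(10)=805; answer 805
Stage 2: R1 = 805; d = -18; remainder = value at the root: -9*(-18)^4 - 4*(-18)^3 - 7*(-18)^2 + 6*(-18)^1 + 2 = (-944784) + (23328) + (-2268) + (-108) + (2) = -923830; answer -923830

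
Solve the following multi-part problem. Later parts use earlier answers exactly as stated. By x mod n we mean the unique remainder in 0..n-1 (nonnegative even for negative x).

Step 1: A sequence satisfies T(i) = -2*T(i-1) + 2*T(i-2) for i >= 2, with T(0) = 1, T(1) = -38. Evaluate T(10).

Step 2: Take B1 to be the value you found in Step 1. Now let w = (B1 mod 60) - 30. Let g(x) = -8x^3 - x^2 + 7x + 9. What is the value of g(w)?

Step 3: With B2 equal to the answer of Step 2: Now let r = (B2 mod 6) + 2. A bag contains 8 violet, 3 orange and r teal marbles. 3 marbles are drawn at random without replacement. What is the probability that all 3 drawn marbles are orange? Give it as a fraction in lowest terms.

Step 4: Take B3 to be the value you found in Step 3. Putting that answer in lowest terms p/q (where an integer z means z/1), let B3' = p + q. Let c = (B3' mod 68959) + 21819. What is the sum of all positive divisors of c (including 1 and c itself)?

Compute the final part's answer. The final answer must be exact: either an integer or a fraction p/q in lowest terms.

62832

Step 1: T(2) = -2*(-38) + 2*(1) = 78; iterating: T(2)=78, T(3)=-232, T(4)=620, T(5)=-1704, T(6)=4648, T(7)=-12704, T(8)=34704, T(9)=-94816, T(10)=259040; answer 259040
Step 2: B1 = 259040; w = -10; -8*(-10)^3 - 1*(-10)^2 + 7*(-10)^1 + 9 = (8000) + (-100) + (-70) + (9) = 7839; answer 7839
Step 3: B2 = 7839; r = 5; total draws C(16,3) = 560; favorable C(3,3) = 1; P = 1/560; answer 1/560
Step 4: B3 = 1/560; threaded value p + q = 561; c = 22380; 22380 = 2^2 * 3 * 5 * 373; sigma = (1 + 2 + 4) * (1 + 3) * (1 + 5) * (1 + 373) = 7 * 4 * 6 * 374 = 62832; answer 62832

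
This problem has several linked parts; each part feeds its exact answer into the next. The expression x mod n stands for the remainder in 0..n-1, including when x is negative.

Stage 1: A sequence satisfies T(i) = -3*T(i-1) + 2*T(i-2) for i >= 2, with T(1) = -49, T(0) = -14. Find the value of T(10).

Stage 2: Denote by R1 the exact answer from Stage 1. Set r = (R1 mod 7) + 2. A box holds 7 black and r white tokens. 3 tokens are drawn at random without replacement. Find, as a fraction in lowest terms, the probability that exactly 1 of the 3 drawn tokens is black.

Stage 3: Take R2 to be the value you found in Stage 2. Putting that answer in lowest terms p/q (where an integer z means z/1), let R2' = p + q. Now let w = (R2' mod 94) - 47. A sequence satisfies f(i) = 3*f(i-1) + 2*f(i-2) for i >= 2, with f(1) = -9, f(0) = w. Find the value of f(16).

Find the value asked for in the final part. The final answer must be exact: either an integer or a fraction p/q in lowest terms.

-4566681451

Stage 1: T(2) = -3*(-49) + 2*(-14) = 119; iterating: T(2)=119, T(3)=-455, T(4)=1603, T(5)=-5719, T(6)=20363, T(7)=-72527, T(8)=258307, T(9)=-919975, T(10)=3276539; answer 3276539
Stage 2: R1 = 3276539; r = 2; total draws C(9,3) = 84; favorable C(7,1)*C(2,2) = 7; P = 1/12; answer 1/12
Stage 3: R2 = 1/12; threaded value p + q = 13; w = -34; f(2) = 3*(-9) + 2*(-34) = -95; iterating: f(2)=-95, f(3)=-303, f(4)=-1099, f(5)=-3903, f(6)=-13907, f(7)=-49527, f(8)=-176395, f(9)=-628239, f(10)=-2237507, f(11)=-7968999, f(12)=-28382011, f(13)=-101084031, f(14)=-360016115, f(15)=-1282216407, f(16)=-4566681451; answer -4566681451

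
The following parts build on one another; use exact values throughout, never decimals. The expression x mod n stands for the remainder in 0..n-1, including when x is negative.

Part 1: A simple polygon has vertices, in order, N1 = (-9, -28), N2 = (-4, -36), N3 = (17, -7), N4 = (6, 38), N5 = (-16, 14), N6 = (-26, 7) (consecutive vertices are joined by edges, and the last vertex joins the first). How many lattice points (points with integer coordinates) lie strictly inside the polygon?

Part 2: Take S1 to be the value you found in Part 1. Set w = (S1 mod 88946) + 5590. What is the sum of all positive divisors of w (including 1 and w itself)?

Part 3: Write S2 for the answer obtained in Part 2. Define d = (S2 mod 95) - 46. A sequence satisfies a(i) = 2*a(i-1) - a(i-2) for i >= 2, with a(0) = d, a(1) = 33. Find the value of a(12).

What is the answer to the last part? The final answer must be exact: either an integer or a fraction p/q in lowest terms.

Part 1: cross terms: (-9*-36 - -4*-28)=212, (-4*-7 - 17*-36)=640, (17*38 - 6*-7)=688, (6*14 - -16*38)=692, (-16*7 - -26*14)=252, (-26*-28 - -9*7)=791; twice the area = |3275| = 3275; area = 3275/2; boundary points = 1 + 1 + 1 + 2 + 1 + 1 = 7; strictly interior points = area - boundary/2 + 1 = 1635; answer 1635
Part 2: S1 = 1635; w = 7225; 7225 = 5^2 * 17^2; sigma = (1 + 5 + 25) * (1 + 17 + 289) = 31 * 307 = 9517; answer 9517
Part 3: S2 = 9517; d = -29; a(2) = 2*(33) - 1*(-29) = 95; iterating: a(2)=95, a(3)=157, a(4)=219, a(5)=281, a(6)=343, a(7)=405, a(8)=467, a(9)=529, a(10)=591, a(11)=653, a(12)=715; answer 715

715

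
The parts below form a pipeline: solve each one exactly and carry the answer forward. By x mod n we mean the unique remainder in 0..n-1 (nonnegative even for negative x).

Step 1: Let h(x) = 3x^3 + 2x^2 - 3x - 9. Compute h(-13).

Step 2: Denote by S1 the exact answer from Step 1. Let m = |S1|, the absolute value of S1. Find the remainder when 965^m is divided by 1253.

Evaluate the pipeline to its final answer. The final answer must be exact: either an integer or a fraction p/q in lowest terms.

678

Step 1: 3*(-13)^3 + 2*(-13)^2 - 3*(-13)^1 - 9 = (-6591) + (338) + (39) + (-9) = -6223; answer -6223
Step 2: S1 = -6223; m = 6223; squarings mod 1253: 965^1=965, 965^2=246, 965^4=372, 965^8=554, 965^16=1184, 965^32=1002, 965^64=351, 965^128=407, 965^256=253, 965^512=106, 965^1024=1212, 965^2048=428, 965^4096=246; 965^6223 = 965^1 * 965^2 * 965^4 * 965^8 * 965^64 * 965^2048 * 965^4096 = 678 (mod 1253); answer 678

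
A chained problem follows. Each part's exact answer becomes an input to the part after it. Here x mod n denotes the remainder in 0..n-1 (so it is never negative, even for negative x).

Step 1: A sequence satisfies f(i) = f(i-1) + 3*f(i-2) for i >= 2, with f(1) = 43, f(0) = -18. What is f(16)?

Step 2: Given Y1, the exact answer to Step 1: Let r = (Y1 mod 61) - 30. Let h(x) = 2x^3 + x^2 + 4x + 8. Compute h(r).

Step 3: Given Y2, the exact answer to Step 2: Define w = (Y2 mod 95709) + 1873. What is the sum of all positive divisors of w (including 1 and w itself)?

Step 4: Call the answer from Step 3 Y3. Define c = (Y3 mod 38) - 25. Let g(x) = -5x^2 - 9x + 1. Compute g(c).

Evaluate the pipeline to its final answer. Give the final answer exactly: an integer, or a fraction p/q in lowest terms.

Step 1: f(2) = 1*(43) + 3*(-18) = -11; iterating: f(2)=-11, f(3)=118, f(4)=85, f(5)=439, f(6)=694, f(7)=2011, f(8)=4093, f(9)=10126, f(10)=22405, f(11)=52783, f(12)=119998, f(13)=278347, f(14)=638341, f(15)=1473382, f(16)=3388405; answer 3388405
Step 2: Y1 = 3388405; r = 8; 2*(8)^3 + 1*(8)^2 + 4*(8)^1 + 8 = (1024) + (64) + (32) + (8) = 1128; answer 1128
Step 3: Y2 = 1128; w = 3001; 3001 is prime, so its only divisors are 1 and 3001; sigma = 1 + 3001 = 3002; answer 3002
Step 4: Y3 = 3002; c = -25; -5*(-25)^2 - 9*(-25)^1 + 1 = (-3125) + (225) + (1) = -2899; answer -2899

-2899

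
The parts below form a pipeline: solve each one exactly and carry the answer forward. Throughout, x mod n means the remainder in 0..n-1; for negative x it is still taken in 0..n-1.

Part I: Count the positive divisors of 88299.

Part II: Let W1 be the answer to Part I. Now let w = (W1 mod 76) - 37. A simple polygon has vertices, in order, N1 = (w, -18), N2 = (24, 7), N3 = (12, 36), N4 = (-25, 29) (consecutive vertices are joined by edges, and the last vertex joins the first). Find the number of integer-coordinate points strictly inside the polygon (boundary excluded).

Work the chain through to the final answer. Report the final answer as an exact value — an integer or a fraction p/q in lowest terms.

1793

Part I: 88299 = 3^2 * 9811; number of divisors = (2+1) * (1+1) = 6; answer 6
Part II: W1 = 6; w = -31; cross terms: (-31*7 - 24*-18)=215, (24*36 - 12*7)=780, (12*29 - -25*36)=1248, (-25*-18 - -31*29)=1349; twice the area = |3592| = 3592; area = 1796; boundary points = 5 + 1 + 1 + 1 = 8; strictly interior points = area - boundary/2 + 1 = 1793; answer 1793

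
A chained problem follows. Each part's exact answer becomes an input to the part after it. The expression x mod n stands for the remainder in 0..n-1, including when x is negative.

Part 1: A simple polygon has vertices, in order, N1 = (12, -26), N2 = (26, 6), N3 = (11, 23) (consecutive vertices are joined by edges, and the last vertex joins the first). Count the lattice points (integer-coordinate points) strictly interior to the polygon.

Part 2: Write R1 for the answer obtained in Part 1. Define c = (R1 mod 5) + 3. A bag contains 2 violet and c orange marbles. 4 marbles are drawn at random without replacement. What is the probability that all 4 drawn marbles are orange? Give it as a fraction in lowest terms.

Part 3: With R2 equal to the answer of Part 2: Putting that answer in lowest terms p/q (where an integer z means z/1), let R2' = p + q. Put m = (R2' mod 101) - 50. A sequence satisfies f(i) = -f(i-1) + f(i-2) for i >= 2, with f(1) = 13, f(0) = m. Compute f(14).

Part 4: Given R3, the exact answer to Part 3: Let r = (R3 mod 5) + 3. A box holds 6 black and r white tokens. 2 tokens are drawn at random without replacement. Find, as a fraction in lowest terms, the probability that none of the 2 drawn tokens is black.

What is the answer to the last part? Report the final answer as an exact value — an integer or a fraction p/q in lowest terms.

1/12

Part 1: cross terms: (12*6 - 26*-26)=748, (26*23 - 11*6)=532, (11*-26 - 12*23)=-562; twice the area = |718| = 718; area = 359; boundary points = 2 + 1 + 1 = 4; strictly interior points = area - boundary/2 + 1 = 358; answer 358
Part 2: R1 = 358; c = 6; total draws C(8,4) = 70; favorable C(6,4) = 15; P = 3/14; answer 3/14
Part 3: R2 = 3/14; threaded value p + q = 17; m = -33; f(2) = -1*(13) + 1*(-33) = -46; iterating: f(2)=-46, f(3)=59, f(4)=-105, f(5)=164, f(6)=-269, f(7)=433, f(8)=-702, f(9)=1135, f(10)=-1837, f(11)=2972, f(12)=-4809, f(13)=7781, f(14)=-12590; answer -12590
Part 4: R3 = -12590; r = 3; total draws C(9,2) = 36; favorable C(3,2) = 3; P = 1/12; answer 1/12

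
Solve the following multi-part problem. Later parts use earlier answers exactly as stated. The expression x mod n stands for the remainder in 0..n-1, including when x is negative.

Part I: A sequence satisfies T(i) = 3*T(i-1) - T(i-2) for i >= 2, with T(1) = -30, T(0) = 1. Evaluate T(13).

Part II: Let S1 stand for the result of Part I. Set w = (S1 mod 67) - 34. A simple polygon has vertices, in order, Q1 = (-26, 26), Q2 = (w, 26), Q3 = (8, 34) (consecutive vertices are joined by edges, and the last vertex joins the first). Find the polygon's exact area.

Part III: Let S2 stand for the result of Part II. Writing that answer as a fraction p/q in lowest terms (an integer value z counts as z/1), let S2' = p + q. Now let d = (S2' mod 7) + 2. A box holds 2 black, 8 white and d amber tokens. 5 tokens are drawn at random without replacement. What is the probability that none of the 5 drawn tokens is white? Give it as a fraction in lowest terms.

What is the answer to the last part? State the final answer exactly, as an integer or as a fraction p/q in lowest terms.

9/442

Part I: T(2) = 3*(-30) - 1*(1) = -91; iterating: T(2)=-91, T(3)=-243, T(4)=-638, T(5)=-1671, T(6)=-4375, T(7)=-11454, T(8)=-29987, T(9)=-78507, T(10)=-205534, T(11)=-538095, T(12)=-1408751, T(13)=-3688158; answer -3688158
Part II: S1 = -3688158; w = 24; cross terms: (-26*26 - 24*26)=-1300, (24*34 - 8*26)=608, (8*26 - -26*34)=1092; twice the area = |400| = 400; area = 200; answer 200
Part III: S2 = 200; threaded value p + q = 201; d = 7; total draws C(17,5) = 6188; favorable C(9,5) = 126; P = 9/442; answer 9/442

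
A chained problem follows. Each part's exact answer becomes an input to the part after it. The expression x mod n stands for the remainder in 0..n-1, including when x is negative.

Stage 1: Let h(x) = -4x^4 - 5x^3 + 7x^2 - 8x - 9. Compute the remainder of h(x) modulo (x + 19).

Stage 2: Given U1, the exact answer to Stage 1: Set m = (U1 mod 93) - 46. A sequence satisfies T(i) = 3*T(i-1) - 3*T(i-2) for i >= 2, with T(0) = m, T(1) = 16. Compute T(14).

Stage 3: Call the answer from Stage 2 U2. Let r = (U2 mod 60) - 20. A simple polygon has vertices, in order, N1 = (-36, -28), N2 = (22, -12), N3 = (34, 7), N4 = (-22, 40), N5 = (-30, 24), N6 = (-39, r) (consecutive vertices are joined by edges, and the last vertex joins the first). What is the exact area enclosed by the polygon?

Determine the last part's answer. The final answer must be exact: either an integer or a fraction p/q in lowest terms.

Stage 1: remainder = value at the root: -4*(-19)^4 - 5*(-19)^3 + 7*(-19)^2 - 8*(-19)^1 - 9 = (-521284) + (34295) + (2527) + (152) + (-9) = -484319; answer -484319
Stage 2: U1 = -484319; m = -21; T(2) = 3*(16) - 3*(-21) = 111; iterating: T(2)=111, T(3)=285, T(4)=522, T(5)=711, T(6)=567, T(7)=-432, T(8)=-2997, T(9)=-7695, T(10)=-14094, T(11)=-19197, T(12)=-15309, T(13)=11664, T(14)=80919; answer 80919
Stage 3: U2 = 80919; r = 19; cross terms: (-36*-12 - 22*-28)=1048, (22*7 - 34*-12)=562, (34*40 - -22*7)=1514, (-22*24 - -30*40)=672, (-30*19 - -39*24)=366, (-39*-28 - -36*19)=1776; twice the area = |5938| = 5938; area = 2969; answer 2969

2969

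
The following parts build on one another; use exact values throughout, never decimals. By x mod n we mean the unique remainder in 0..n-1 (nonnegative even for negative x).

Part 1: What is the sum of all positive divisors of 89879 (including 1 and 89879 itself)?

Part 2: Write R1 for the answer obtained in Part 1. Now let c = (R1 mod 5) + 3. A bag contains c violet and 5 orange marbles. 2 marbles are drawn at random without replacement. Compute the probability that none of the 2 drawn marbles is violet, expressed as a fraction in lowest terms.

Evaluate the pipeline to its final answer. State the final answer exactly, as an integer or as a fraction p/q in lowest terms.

5/33

Part 1: 89879 = 17^2 * 311; sigma = (1 + 17 + 289) * (1 + 311) = 307 * 312 = 95784; answer 95784
Part 2: R1 = 95784; c = 7; total draws C(12,2) = 66; favorable C(5,2) = 10; P = 5/33; answer 5/33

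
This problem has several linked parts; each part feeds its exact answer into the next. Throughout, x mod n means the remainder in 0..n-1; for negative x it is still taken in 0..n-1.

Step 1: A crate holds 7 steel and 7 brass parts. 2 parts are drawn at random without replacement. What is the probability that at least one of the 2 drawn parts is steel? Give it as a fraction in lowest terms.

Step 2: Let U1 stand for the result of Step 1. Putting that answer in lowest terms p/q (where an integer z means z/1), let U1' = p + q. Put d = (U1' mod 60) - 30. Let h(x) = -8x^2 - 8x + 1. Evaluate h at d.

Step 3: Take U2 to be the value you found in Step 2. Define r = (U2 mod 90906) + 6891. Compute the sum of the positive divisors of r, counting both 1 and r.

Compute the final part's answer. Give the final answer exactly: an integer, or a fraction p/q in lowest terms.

146196

Step 1: total draws C(14,2) = 91; complement C(7,2) = 21; favorable 91 - 21 = 70; P = 10/13; answer 10/13
Step 2: U1 = 10/13; threaded value p + q = 23; d = -7; -8*(-7)^2 - 8*(-7)^1 + 1 = (-392) + (56) + (1) = -335; answer -335
Step 3: U2 = -335; r = 97462; 97462 = 2 * 48731; sigma = (1 + 2) * (1 + 48731) = 3 * 48732 = 146196; answer 146196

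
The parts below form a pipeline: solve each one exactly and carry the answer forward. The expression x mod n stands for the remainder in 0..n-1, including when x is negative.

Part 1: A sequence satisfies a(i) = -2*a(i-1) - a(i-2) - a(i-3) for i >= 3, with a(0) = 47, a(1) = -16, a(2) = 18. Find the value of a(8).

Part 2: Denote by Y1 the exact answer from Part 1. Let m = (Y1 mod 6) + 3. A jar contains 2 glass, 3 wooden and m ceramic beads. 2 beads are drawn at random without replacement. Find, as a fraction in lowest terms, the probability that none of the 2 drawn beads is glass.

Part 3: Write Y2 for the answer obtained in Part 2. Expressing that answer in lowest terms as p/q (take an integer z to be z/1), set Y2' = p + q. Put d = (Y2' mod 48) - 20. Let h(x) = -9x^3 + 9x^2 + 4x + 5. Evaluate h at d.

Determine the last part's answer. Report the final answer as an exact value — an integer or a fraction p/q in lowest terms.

-41543

Part 1: a(3) = -2*(18) - 1*(-16) - 1*(47) = -67; iterating: a(3)=-67, a(4)=132, a(5)=-215, a(6)=365, a(7)=-647, a(8)=1144; answer 1144
Part 2: Y1 = 1144; m = 7; total draws C(12,2) = 66; favorable C(10,2) = 45; P = 15/22; answer 15/22
Part 3: Y2 = 15/22; threaded value p + q = 37; d = 17; -9*(17)^3 + 9*(17)^2 + 4*(17)^1 + 5 = (-44217) + (2601) + (68) + (5) = -41543; answer -41543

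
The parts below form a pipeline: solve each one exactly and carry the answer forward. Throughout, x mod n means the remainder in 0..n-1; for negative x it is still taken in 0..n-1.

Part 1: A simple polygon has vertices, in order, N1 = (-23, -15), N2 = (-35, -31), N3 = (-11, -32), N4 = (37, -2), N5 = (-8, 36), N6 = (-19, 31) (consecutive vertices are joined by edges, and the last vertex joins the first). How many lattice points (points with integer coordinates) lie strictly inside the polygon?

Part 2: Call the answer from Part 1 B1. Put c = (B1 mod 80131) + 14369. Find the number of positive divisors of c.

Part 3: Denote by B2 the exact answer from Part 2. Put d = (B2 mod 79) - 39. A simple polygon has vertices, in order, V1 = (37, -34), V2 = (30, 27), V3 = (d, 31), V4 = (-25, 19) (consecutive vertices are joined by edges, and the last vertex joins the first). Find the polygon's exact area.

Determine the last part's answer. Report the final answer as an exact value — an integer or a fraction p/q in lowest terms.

4055/2

Part 1: cross terms: (-23*-31 - -35*-15)=188, (-35*-32 - -11*-31)=779, (-11*-2 - 37*-32)=1206, (37*36 - -8*-2)=1316, (-8*31 - -19*36)=436, (-19*-15 - -23*31)=998; twice the area = |4923| = 4923; area = 4923/2; boundary points = 4 + 1 + 6 + 1 + 1 + 2 = 15; strictly interior points = area - boundary/2 + 1 = 2455; answer 2455
Part 2: B1 = 2455; c = 16824; 16824 = 2^3 * 3 * 701; number of divisors = (3+1) * (1+1) * (1+1) = 16; answer 16
Part 3: B2 = 16; d = -23; cross terms: (37*27 - 30*-34)=2019, (30*31 - -23*27)=1551, (-23*19 - -25*31)=338, (-25*-34 - 37*19)=147; twice the area = |4055| = 4055; area = 4055/2; answer 4055/2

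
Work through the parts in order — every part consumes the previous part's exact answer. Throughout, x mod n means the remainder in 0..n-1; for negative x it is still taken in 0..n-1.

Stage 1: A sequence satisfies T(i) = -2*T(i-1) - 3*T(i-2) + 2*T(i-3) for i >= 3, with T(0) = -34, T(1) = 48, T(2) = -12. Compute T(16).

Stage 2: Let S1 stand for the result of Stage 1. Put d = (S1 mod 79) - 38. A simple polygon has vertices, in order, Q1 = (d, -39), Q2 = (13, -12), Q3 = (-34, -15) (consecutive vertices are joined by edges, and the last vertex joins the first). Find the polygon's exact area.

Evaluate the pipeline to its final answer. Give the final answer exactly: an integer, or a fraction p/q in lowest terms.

Stage 1: T(3) = -2*(-12) - 3*(48) + 2*(-34) = -188; iterating: T(3)=-188, T(4)=508, T(5)=-476, T(6)=-948, T(7)=4340, T(8)=-6788, T(9)=-1340, T(10)=31724, T(11)=-73004, T(12)=48156, T(13)=186148, T(14)=-662772, T(15)=863412, T(16)=633788; answer 633788
Stage 2: S1 = 633788; d = 12; cross terms: (12*-12 - 13*-39)=363, (13*-15 - -34*-12)=-603, (-34*-39 - 12*-15)=1506; twice the area = |1266| = 1266; area = 633; answer 633

633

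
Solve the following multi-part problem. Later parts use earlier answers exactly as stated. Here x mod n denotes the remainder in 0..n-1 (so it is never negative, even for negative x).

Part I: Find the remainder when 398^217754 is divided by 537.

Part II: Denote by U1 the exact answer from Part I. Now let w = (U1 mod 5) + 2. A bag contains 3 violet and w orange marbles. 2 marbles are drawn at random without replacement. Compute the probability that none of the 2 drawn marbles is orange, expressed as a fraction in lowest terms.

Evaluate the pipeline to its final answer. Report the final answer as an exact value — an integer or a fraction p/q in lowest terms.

3/10

Part I: squarings mod 537: 398^1=398, 398^2=526, 398^4=121, 398^8=142, 398^16=295, 398^32=31, 398^64=424, 398^128=418, 398^256=199, 398^512=400, 398^1024=511, 398^2048=139, 398^4096=526, 398^8192=121, 398^16384=142, 398^32768=295, 398^65536=31, 398^131072=424; 398^217754 = 398^2 * 398^8 * 398^16 * 398^128 * 398^512 * 398^4096 * 398^16384 * 398^65536 * 398^131072 = 505 (mod 537); answer 505
Part II: U1 = 505; w = 2; total draws C(5,2) = 10; favorable C(3,2) = 3; P = 3/10; answer 3/10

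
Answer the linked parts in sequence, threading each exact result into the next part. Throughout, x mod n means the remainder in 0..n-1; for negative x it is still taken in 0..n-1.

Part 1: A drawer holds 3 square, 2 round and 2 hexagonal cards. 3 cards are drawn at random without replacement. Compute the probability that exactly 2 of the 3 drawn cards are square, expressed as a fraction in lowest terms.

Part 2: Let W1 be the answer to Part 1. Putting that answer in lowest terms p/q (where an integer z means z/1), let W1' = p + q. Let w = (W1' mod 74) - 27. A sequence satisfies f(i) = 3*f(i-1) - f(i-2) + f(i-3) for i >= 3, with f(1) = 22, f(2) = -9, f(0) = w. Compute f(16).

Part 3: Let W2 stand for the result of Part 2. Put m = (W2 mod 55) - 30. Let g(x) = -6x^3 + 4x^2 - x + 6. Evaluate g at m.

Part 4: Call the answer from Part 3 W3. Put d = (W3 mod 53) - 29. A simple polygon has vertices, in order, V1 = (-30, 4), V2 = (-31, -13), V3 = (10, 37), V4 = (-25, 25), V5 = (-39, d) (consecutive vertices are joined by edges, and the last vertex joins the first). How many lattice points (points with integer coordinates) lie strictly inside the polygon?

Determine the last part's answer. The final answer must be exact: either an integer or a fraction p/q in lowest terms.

760

Part 1: total draws C(7,3) = 35; favorable C(3,2)*C(4,1) = 12; P = 12/35; answer 12/35
Part 2: W1 = 12/35; threaded value p + q = 47; w = 20; f(3) = 3*(-9) - 1*(22) + 1*(20) = -29; iterating: f(3)=-29, f(4)=-56, f(5)=-148, f(6)=-417, f(7)=-1159, f(8)=-3208, f(9)=-8882, f(10)=-24597, f(11)=-68117, f(12)=-188636, f(13)=-522388, f(14)=-1446645, f(15)=-4006183, f(16)=-11094292; answer -11094292
Part 3: W2 = -11094292; m = 3; -6*(3)^3 + 4*(3)^2 - 1*(3)^1 + 6 = (-162) + (36) + (-3) + (6) = -123; answer -123
Part 4: W3 = -123; d = 7; cross terms: (-30*-13 - -31*4)=514, (-31*37 - 10*-13)=-1017, (10*25 - -25*37)=1175, (-25*7 - -39*25)=800, (-39*4 - -30*7)=54; twice the area = |1526| = 1526; area = 763; boundary points = 1 + 1 + 1 + 2 + 3 = 8; strictly interior points = area - boundary/2 + 1 = 760; answer 760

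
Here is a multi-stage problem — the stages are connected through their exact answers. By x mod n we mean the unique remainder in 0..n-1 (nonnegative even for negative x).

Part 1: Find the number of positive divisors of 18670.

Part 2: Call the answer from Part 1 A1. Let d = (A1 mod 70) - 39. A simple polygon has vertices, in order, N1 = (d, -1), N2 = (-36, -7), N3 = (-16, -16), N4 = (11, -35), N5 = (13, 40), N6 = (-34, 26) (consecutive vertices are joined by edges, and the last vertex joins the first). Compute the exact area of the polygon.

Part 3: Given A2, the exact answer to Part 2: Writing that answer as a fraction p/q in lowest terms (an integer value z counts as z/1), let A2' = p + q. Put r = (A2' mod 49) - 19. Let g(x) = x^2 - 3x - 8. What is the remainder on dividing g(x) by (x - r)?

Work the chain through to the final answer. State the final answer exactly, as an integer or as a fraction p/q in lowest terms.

Part 1: 18670 = 2 * 5 * 1867; number of divisors = (1+1) * (1+1) * (1+1) = 8; answer 8
Part 2: A1 = 8; d = -31; cross terms: (-31*-7 - -36*-1)=181, (-36*-16 - -16*-7)=464, (-16*-35 - 11*-16)=736, (11*40 - 13*-35)=895, (13*26 - -34*40)=1698, (-34*-1 - -31*26)=840; twice the area = |4814| = 4814; area = 2407; answer 2407
Part 3: A2 = 2407; threaded value p + q = 2408; r = -12; remainder = value at the root: 1*(-12)^2 - 3*(-12)^1 - 8 = (144) + (36) + (-8) = 172; answer 172

172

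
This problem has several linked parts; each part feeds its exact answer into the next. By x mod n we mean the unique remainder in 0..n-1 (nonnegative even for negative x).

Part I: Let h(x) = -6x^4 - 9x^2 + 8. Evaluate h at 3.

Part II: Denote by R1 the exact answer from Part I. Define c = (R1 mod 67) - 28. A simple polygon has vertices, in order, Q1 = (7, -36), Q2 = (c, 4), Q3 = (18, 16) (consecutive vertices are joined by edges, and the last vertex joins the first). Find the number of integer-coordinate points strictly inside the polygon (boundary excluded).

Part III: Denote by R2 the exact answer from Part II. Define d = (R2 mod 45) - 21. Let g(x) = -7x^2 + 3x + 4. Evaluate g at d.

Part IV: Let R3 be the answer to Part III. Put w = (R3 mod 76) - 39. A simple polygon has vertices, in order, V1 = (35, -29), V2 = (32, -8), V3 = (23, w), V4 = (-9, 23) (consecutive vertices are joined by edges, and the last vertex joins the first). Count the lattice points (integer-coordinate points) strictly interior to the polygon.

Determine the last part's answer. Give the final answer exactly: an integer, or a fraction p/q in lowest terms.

916

Part I: -6*(3)^4 - 9*(3)^2 + 8 = (-486) + (-81) + (8) = -559; answer -559
Part II: R1 = -559; c = 16; cross terms: (7*4 - 16*-36)=604, (16*16 - 18*4)=184, (18*-36 - 7*16)=-760; twice the area = |28| = 28; area = 14; boundary points = 1 + 2 + 1 = 4; strictly interior points = area - boundary/2 + 1 = 13; answer 13
Part III: R2 = 13; d = -8; -7*(-8)^2 + 3*(-8)^1 + 4 = (-448) + (-24) + (4) = -468; answer -468
Part IV: R3 = -468; w = 25; cross terms: (35*-8 - 32*-29)=648, (32*25 - 23*-8)=984, (23*23 - -9*25)=754, (-9*-29 - 35*23)=-544; twice the area = |1842| = 1842; area = 921; boundary points = 3 + 3 + 2 + 4 = 12; strictly interior points = area - boundary/2 + 1 = 916; answer 916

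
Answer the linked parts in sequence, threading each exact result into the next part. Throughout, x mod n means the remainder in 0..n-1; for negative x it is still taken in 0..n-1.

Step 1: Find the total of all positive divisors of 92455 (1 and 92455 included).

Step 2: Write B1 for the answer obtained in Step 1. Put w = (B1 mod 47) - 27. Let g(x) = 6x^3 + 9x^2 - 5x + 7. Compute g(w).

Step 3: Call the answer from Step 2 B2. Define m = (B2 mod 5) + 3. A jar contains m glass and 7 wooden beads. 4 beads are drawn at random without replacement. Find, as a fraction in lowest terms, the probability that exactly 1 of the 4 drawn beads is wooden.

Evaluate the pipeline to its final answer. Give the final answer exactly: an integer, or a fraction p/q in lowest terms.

Step 1: 92455 = 5 * 11 * 41^2; sigma = (1 + 5) * (1 + 11) * (1 + 41 + 1681) = 6 * 12 * 1723 = 124056; answer 124056
Step 2: B1 = 124056; w = -4; 6*(-4)^3 + 9*(-4)^2 - 5*(-4)^1 + 7 = (-384) + (144) + (20) + (7) = -213; answer -213
Step 3: B2 = -213; m = 5; total draws C(12,4) = 495; favorable C(7,1)*C(5,3) = 70; P = 14/99; answer 14/99

14/99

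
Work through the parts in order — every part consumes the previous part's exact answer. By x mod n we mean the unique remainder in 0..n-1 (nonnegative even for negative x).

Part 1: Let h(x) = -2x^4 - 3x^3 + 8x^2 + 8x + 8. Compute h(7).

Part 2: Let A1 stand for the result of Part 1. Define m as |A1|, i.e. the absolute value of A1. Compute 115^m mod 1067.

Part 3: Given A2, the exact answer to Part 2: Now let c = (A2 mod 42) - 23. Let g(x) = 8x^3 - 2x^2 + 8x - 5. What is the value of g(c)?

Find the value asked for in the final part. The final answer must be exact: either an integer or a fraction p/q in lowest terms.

Part 1: -2*(7)^4 - 3*(7)^3 + 8*(7)^2 + 8*(7)^1 + 8 = (-4802) + (-1029) + (392) + (56) + (8) = -5375; answer -5375
Part 2: A1 = -5375; m = 5375; squarings mod 1067: 115^1=115, 115^2=421, 115^4=119, 115^8=290, 115^16=874, 115^32=971, 115^64=680, 115^128=389, 115^256=874, 115^512=971, 115^1024=680, 115^2048=389, 115^4096=874; 115^5375 = 115^1 * 115^2 * 115^4 * 115^8 * 115^16 * 115^32 * 115^64 * 115^128 * 115^1024 * 115^4096 = 221 (mod 1067); answer 221
Part 3: A2 = 221; c = -12; 8*(-12)^3 - 2*(-12)^2 + 8*(-12)^1 - 5 = (-13824) + (-288) + (-96) + (-5) = -14213; answer -14213

-14213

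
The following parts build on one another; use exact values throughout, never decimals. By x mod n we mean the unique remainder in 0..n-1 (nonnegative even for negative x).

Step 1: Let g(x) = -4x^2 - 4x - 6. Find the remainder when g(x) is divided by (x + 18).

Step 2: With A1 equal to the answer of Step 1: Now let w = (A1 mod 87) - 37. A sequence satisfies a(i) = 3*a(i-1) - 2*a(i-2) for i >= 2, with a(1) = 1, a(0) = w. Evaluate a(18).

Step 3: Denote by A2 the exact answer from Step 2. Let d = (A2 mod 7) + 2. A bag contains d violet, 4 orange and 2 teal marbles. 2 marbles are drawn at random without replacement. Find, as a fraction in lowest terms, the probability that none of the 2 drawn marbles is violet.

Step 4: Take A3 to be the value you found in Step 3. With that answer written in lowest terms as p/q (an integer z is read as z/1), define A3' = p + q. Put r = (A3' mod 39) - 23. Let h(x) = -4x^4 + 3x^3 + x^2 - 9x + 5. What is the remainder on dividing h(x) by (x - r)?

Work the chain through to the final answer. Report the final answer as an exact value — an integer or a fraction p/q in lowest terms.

Step 1: remainder = value at the root: -4*(-18)^2 - 4*(-18)^1 - 6 = (-1296) + (72) + (-6) = -1230; answer -1230
Step 2: A1 = -1230; w = 38; a(2) = 3*(1) - 2*(38) = -73; iterating: a(2)=-73, a(3)=-221, a(4)=-517, a(5)=-1109, a(6)=-2293, a(7)=-4661, a(8)=-9397, a(9)=-18869, a(10)=-37813, a(11)=-75701, a(12)=-151477, a(13)=-303029, a(14)=-606133, a(15)=-1212341, a(16)=-2424757, a(17)=-4849589, a(18)=-9699253; answer -9699253
Step 3: A2 = -9699253; d = 5; total draws C(11,2) = 55; favorable C(6,2) = 15; P = 3/11; answer 3/11
Step 4: A3 = 3/11; threaded value p + q = 14; r = -9; remainder = value at the root: -4*(-9)^4 + 3*(-9)^3 + 1*(-9)^2 - 9*(-9)^1 + 5 = (-26244) + (-2187) + (81) + (81) + (5) = -28264; answer -28264

-28264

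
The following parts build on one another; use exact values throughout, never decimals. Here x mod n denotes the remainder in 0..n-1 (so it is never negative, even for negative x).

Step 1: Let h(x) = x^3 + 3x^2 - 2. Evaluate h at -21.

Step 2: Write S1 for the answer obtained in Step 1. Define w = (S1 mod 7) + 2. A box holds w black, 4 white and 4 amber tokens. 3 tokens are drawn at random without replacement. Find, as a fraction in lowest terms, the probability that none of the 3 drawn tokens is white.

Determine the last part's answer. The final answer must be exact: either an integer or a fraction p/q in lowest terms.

Step 1: 1*(-21)^3 + 3*(-21)^2 - 2 = (-9261) + (1323) + (-2) = -7940; answer -7940
Step 2: S1 = -7940; w = 7; total draws C(15,3) = 455; favorable C(11,3) = 165; P = 33/91; answer 33/91

33/91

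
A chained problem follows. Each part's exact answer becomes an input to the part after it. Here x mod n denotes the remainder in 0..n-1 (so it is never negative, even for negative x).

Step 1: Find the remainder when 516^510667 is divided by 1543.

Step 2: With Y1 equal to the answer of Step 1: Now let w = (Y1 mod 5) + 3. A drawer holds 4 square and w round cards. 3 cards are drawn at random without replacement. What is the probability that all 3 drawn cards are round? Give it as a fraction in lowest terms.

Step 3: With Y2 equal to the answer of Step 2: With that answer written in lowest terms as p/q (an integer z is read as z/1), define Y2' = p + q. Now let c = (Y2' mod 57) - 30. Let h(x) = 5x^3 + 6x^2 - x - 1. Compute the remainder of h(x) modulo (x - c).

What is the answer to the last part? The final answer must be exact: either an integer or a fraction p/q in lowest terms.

5589

Step 1: squarings mod 1543: 516^1=516, 516^2=860, 516^4=503, 516^8=1500, 516^16=306, 516^32=1056, 516^64=1090, 516^128=1533, 516^256=100, 516^512=742, 516^1024=1256, 516^2048=590, 516^4096=925, 516^8192=803, 516^16384=1378, 516^32768=994, 516^65536=516, 516^131072=860, 516^262144=503; 516^510667 = 516^1 * 516^2 * 516^8 * 516^64 * 516^128 * 516^512 * 516^2048 * 516^16384 * 516^32768 * 516^65536 * 516^131072 * 516^262144 = 34 (mod 1543); answer 34
Step 2: Y1 = 34; w = 7; total draws C(11,3) = 165; favorable C(7,3) = 35; P = 7/33; answer 7/33
Step 3: Y2 = 7/33; threaded value p + q = 40; c = 10; remainder = value at the root: 5*(10)^3 + 6*(10)^2 - 1*(10)^1 - 1 = (5000) + (600) + (-10) + (-1) = 5589; answer 5589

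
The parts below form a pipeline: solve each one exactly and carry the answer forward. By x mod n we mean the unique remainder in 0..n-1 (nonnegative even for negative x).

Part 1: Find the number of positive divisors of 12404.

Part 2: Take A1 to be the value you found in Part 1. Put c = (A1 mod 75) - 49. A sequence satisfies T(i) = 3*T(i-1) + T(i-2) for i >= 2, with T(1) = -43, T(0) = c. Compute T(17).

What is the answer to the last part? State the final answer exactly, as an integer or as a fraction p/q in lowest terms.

Part 1: 12404 = 2^2 * 7 * 443; number of divisors = (2+1) * (1+1) * (1+1) = 12; answer 12
Part 2: A1 = 12; c = -37; T(2) = 3*(-43) + 1*(-37) = -166; iterating: T(2)=-166, T(3)=-541, T(4)=-1789, T(5)=-5908, T(6)=-19513, T(7)=-64447, T(8)=-212854, T(9)=-703009, T(10)=-2321881, T(11)=-7668652, T(12)=-25327837, T(13)=-83652163, T(14)=-276284326, T(15)=-912505141, T(16)=-3013799749, T(17)=-9953904388; answer -9953904388

-9953904388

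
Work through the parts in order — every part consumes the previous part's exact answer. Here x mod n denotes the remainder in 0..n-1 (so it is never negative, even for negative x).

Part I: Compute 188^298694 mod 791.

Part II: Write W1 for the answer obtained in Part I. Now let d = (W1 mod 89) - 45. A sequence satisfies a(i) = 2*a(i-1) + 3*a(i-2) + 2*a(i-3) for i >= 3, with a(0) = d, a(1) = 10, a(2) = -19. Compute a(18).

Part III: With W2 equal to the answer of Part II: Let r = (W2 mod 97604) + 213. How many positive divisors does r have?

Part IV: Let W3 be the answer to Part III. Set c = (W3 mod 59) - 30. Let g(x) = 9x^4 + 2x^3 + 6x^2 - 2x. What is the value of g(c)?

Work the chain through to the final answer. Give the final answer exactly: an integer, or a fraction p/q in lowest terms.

341460

Part I: squarings mod 791: 188^1=188, 188^2=540, 188^4=512, 188^8=323, 188^16=708, 188^32=561, 188^64=694, 188^128=708, 188^256=561, 188^512=694, 188^1024=708, 188^2048=561, 188^4096=694, 188^8192=708, 188^16384=561, 188^32768=694, 188^65536=708, 188^131072=561, 188^262144=694; 188^298694 = 188^2 * 188^4 * 188^64 * 188^128 * 188^512 * 188^1024 * 188^2048 * 188^32768 * 188^262144 = 176 (mod 791); answer 176
Part II: W1 = 176; d = 42; a(3) = 2*(-19) + 3*(10) + 2*(42) = 76; iterating: a(3)=76, a(4)=115, a(5)=420, a(6)=1337, a(7)=4164, a(8)=13179, a(9)=41524, a(10)=130913, a(11)=412756, a(12)=1301299, a(13)=4102692, a(14)=12934793, a(15)=40780260, a(16)=128570283, a(17)=405350932, a(18)=1277973233; answer 1277973233
Part III: W2 = 1277973233; r = 44274; 44274 = 2 * 3 * 47 * 157; number of divisors = (1+1) * (1+1) * (1+1) * (1+1) = 16; answer 16
Part IV: W3 = 16; c = -14; 9*(-14)^4 + 2*(-14)^3 + 6*(-14)^2 - 2*(-14)^1 = (345744) + (-5488) + (1176) + (28) = 341460; answer 341460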